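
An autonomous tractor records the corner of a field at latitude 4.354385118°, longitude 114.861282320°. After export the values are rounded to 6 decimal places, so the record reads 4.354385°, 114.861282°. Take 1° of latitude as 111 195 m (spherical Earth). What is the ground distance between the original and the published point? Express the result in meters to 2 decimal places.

0.04 meters

The latitude changed by +0.000000118° and the longitude by +0.000000320°.
North–south shift: 0.000000118 × 111195 = 0.013121 m.
East–west at this latitude: 0.000000320° × 111195 × cos 4.35438° ≈ 0.000000320 × 110874 = 0.0354797 m.
Distance: √(0.013121² + 0.0354797²) ≈ 0.0378282 m.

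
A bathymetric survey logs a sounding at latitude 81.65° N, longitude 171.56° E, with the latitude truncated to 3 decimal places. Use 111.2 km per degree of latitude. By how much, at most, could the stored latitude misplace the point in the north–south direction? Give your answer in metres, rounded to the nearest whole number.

111 metres

Truncating at 3 decimal places can drop up to a full unit in the last place, so the latitude may be off by as much as 0.001°.
North–south distance: 0.001° × 111200 m/° = 111.2 m.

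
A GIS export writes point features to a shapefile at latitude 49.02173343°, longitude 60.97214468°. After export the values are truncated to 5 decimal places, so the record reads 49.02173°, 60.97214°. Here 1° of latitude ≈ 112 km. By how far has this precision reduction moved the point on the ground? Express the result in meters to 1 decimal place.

0.5 meters

Δlat = 49.02173343 − 49.02173 = +0.00000343°; Δlon = 60.97214468 − 60.97214 = +0.00000468°.
North–south shift: 0.00000343 × 112000 = 0.38416 m.
E–W at 49.0217°: 0.00000468° × 112000 × cos 49.0217° = 0.00000468 × 112000 × 0.6558 ≈ 0.34373 m.
Hypotenuse of the two orthogonal shifts: √(0.38416² + 0.34373²) = 0.515489 m.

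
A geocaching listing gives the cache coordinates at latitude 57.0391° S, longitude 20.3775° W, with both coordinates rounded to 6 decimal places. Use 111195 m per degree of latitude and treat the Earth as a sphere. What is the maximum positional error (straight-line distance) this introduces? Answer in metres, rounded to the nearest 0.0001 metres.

Rounding to 6 decimal places leaves each coordinate within ±5e-07° of the true value.
Latitude error → 5e-07 × 111195 = 0.0555975 m along the meridian.
East–west component at 57.0391°: 5e-07° × 111195 × cos 57.0391° ≈ 5e-07 × 60497.5 ≈ 0.0302487 m.
The two errors are perpendicular, so the maximum displacement is √(0.0555975² + 0.0302487²) ≈ 0.0632935 m.

0.0633 metres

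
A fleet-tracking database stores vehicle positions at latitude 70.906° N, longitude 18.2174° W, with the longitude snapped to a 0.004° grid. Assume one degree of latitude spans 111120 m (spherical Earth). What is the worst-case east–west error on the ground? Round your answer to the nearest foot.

With a 0.004° grid the true value lies within half a step, ±0.004°/2 = ±0.002°, of the stored one.
One degree of longitude at 70.906° is 111120 × cos 70.906° ≈ 111120 × 0.3271 = 36349.5 m.
Maximum E–W displacement: 0.002 × 36349.5 = 72.6989 m.
In feet: 72.6989 m ÷ 0.3048 ≈ 238.51 ft.

239 feet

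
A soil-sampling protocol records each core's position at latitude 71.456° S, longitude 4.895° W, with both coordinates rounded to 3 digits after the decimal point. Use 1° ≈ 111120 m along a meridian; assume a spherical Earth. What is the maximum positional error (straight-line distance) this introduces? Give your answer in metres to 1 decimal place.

Rounding to 3 decimal places leaves each coordinate within ±0.0005° of the true value.
N–S: 0.0005° × 111120 m/° = 55.56 m.
East–west component at 71.456°: 0.0005° × 111120 × cos 71.456° ≈ 0.0005 × 35339.8 ≈ 17.6699 m.
Combining orthogonally: (55.56² + 17.6699²)^½ ≈ 58.3021 m.

58.3 metres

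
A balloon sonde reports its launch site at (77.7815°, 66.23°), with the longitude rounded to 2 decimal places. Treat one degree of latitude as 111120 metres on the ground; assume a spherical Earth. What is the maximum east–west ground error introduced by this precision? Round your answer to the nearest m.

118 m

Rounding to 2 decimal places leaves the longitude within ±0.005° of the true value.
One degree of longitude at 77.7815° is 111120 × cos 77.7815° ≈ 111120 × 0.2116 = 23517.5 m.
So at most 0.005° × 23517.5 ≈ 117.587 m east–west.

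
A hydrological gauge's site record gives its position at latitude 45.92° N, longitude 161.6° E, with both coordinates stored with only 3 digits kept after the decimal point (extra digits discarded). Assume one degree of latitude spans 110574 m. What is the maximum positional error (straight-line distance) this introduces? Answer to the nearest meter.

135 meters

Truncating at 3 decimal places can drop up to a full unit in the last place, so each coordinate may be off by as much as 0.001°.
N–S: 0.001° × 110574 m/° = 110.574 m.
E–W at 45.92°: 0.001° × 110574 × cos 45.92° = 0.001 × 110574 × 0.6957 ≈ 76.9221 m.
Worst case both components are at the extreme and orthogonal: √(110.574² + 76.9221²) ≈ 134.698 m.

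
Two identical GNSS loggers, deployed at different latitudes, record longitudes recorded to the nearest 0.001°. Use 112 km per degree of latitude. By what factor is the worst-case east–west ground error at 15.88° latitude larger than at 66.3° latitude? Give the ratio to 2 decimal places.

Rounding to 3 decimal places leaves the longitude within ±0.0005° of the true value.
Error at 15.88° = 0.0005° × 112000 × cos 15.88° ≈ 56 × 0.9618 = 53.863 m.
Error at 66.3° = 0.0005° × 112000 × cos 66.3° ≈ 56 × 0.4019 = 22.509 m.
Ratio: 53.863 / 22.509 = cos 15.88° / cos 66.3° ≈ 2.3929.

2.39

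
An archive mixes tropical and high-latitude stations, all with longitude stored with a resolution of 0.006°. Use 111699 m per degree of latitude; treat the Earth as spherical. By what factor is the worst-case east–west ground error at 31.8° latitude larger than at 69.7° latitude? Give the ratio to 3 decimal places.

2.450

With a 0.006° grid the true value lies within half a step, ±0.006°/2 = ±0.003°, of the stored one.
Error at 31.8° = 0.003° × 111699 × cos 31.8° ≈ 335.1 × 0.8499 = 284.8 m.
Error at 69.7° = 0.003° × 111699 × cos 69.7° ≈ 335.1 × 0.3469 = 116.26 m.
The ratio reduces to cos 31.8° / cos 69.7° = 0.8499/0.3469 ≈ 2.4497.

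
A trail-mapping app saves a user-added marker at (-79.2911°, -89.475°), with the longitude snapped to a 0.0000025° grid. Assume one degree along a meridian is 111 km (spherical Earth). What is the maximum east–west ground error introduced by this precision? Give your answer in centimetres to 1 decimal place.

With a 0.0000025° grid the true value lies within half a step, ±0.0000025°/2 = ±1.25e-06°, of the stored one.
Parallels shrink by cos φ, so at 79.2911° a degree of longitude is 111000 × 0.1858 ≈ 20625.9 m.
So at most 1.25e-06° × 20625.9 ≈ 0.0257824 m east–west.
That is 0.0257824 m = 2.5782 cm.

2.6 centimetres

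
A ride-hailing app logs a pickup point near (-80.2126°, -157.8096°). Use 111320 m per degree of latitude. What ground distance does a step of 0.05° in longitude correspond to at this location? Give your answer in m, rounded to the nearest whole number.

One degree of longitude here spans 111320 × cos 80.2126° = 111320 × 0.1700 ≈ 18923.6 m; 0.05° of that is 946.18 m.

946 m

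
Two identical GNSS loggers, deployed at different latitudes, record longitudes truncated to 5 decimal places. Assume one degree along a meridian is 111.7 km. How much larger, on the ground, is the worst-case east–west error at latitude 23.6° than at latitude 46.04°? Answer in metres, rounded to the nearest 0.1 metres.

0.2 metres

Truncating at 5 decimal places can drop up to a full unit in the last place, so the longitude may be off by as much as 1e-05°.
Error at 23.6° = 1e-05° × 111700 × cos 23.6° ≈ 1.117 × 0.9164 = 1.0236 m.
At 46.04°: 1e-05° × 111700 × cos 46.04° = 1e-05 × 111700 × 0.6942 ≈ 0.77537 m.
Difference: 1.0236 − 0.77537 = 0.2482 m.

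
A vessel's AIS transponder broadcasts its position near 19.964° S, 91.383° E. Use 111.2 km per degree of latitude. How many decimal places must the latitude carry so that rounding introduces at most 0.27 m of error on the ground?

One degree of latitude covers 111200 m.
N decimal places → at most half a unit in the last place, 0.5 × 10⁻ᴺ° = 111200/2 × 10⁻ᴺ m.
Need 0.5 × 111200 × 10⁻ᴺ ≤ 0.27 → 10⁻ᴺ ≤ 4.856e-06, so N ≥ 5.31.
At 5 places the error can reach 0.556 m, but 6 places keeps it to 0.0556 m.

6 decimal places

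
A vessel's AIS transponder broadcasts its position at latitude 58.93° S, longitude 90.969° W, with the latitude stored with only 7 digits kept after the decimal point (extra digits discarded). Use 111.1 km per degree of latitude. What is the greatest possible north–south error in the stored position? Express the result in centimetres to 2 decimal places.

Truncating at 7 decimal places can drop up to a full unit in the last place, so the latitude may be off by as much as 1e-07°.
So the N–S error is at most 1e-07 × 111100 = 0.01111 m.
That is 0.01111 m = 1.111 cm.

1.11 centimetres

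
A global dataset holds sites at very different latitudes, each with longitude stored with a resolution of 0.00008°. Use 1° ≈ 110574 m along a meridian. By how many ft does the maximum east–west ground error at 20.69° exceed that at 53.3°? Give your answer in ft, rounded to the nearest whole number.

With a 0.00008° grid the true value lies within half a step, ±0.00008°/2 = ±4e-05°, of the stored one.
At 20.69°: 4e-05° × 110574 × cos 20.69° = 4e-05 × 110574 × 0.9355 ≈ 4.1377 m.
At 53.3°: 4e-05° × 110574 × cos 53.3° = 4e-05 × 110574 × 0.5976 ≈ 2.6433 m.
Difference: 4.1377 − 2.6433 = 1.4944 m.
In feet: 1.49443 m ÷ 0.3048 ≈ 4.903 ft.

5 ft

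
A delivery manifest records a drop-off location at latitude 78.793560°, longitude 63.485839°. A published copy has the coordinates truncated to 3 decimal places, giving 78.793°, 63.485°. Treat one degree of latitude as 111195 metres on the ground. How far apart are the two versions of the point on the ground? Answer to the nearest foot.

Δlat = 78.793560 − 78.793 = +0.000560°; Δlon = 63.485839 − 63.485 = +0.000839°.
N–S: 0.000560° × 111195 m/° = 62.2692 m.
E–W at 78.793°: 0.000839° × 111195 × cos 78.793° = 0.000839 × 111195 × 0.1944 ≈ 18.1318 m.
Combined displacement = (62.2692² + 18.1318²)^½ ≈ 64.8553 m.
In feet: 64.8553 m ÷ 0.3048 ≈ 212.78 ft.

213 feet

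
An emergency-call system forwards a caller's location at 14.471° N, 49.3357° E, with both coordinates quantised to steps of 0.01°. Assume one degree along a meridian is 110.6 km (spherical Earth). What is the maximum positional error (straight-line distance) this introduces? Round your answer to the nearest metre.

With a 0.01° grid the true value lies within half a step, ±0.01°/2 = ±0.005°, of the stored one.
Latitude error → 0.005 × 110600 = 553 m along the meridian.
E–W at 14.471°: 0.005° × 110600 × cos 14.471° = 0.005 × 110600 × 0.9683 ≈ 535.456 m.
The two errors are perpendicular, so the maximum displacement is √(553² + 535.456²) ≈ 769.754 m.

770 metres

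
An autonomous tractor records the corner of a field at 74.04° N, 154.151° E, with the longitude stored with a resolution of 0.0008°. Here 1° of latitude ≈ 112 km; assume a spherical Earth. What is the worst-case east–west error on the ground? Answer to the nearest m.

With a 0.0008° grid the true value lies within half a step, ±0.0008°/2 = ±0.0004°, of the stored one.
At latitude 74.04° a degree of longitude spans 112000 m × cos 74.04° = 112000 × 0.2750 ≈ 30796.2 m.
So at most 0.0004° × 30796.2 ≈ 12.3185 m east–west.

12 m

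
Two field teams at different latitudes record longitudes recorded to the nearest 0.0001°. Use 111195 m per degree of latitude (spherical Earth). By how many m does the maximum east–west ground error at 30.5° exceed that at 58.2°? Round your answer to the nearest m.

Rounding to 4 decimal places leaves the longitude within ±5e-05° of the true value.
Error at 30.5° = 5e-05° × 111195 × cos 30.5° ≈ 5.5598 × 0.8616 = 4.7904 m.
Error at 58.2° = 5e-05° × 111195 × cos 58.2° ≈ 5.5598 × 0.5270 = 2.9297 m.
So the lower-latitude error exceeds the higher by 4.7904 − 2.9297 = 1.8607 m.

2 m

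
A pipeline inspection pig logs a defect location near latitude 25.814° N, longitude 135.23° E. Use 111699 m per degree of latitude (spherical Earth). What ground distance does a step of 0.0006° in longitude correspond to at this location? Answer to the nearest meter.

0.0006° of longitude at 25.814° is 0.0006 × 111699 × cos 25.814° ≈ 0.0006 × 100553 = 60.3317 m.

60 meters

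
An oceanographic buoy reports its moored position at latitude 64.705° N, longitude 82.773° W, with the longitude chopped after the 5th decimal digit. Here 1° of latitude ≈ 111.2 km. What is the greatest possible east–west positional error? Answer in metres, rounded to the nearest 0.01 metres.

0.48 metres

Truncating at 5 decimal places can drop up to a full unit in the last place, so the longitude may be off by as much as 1e-05°.
One degree of longitude at 64.705° is 111200 × cos 64.705° ≈ 111200 × 0.4273 = 47513.4 m.
Maximum E–W displacement: 1e-05 × 47513.4 = 0.475134 m.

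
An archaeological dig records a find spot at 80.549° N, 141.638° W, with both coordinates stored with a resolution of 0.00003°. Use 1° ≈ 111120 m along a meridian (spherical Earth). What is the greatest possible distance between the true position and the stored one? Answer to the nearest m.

With a 0.00003° grid the true value lies within half a step, ±0.00003°/2 = ±1.5e-05°, of the stored one.
North–south component: 1.5e-05° × 111120 = 1.6668 m.
E–W at 80.549°: 1.5e-05° × 111120 × cos 80.549° = 1.5e-05 × 111120 × 0.1642 ≈ 0.273695 m.
Combining orthogonally: (1.6668² + 0.273695²)^½ ≈ 1.68912 m.

2 m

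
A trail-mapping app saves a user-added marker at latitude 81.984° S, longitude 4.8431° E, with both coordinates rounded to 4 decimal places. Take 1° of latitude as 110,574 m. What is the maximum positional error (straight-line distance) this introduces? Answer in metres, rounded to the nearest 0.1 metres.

Rounding to 4 decimal places leaves each coordinate within ±5e-05° of the true value.
N–S: 5e-05° × 110574 m/° = 5.5287 m.
Longitude error → 5e-05 × 110574 × cos 81.984° = 5e-05 × 110574 × 0.1394 ≈ 0.770975 m.
The two errors are perpendicular, so the maximum displacement is √(5.5287² + 0.770975²) ≈ 5.5822 m.

5.6 metres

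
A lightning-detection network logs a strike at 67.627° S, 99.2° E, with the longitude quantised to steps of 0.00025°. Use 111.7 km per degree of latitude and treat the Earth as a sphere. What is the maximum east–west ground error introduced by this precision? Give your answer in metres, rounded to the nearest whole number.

5 metres

With a 0.00025° grid the true value lies within half a step, ±0.00025°/2 = ±0.000125°, of the stored one.
One degree of longitude at 67.627° is 111700 × cos 67.627° ≈ 111700 × 0.3806 = 42516.9 m.
East–west error: 0.000125° × 42516.9 m/° ≈ 5.31461 m.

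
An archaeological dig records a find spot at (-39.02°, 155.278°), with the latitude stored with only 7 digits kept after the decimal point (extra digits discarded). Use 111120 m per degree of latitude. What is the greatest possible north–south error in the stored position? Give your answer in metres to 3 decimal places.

Truncating at 7 decimal places can drop up to a full unit in the last place, so the latitude may be off by as much as 1e-07°.
Along the meridian that is 1e-07° × 111120 m/° = 0.011112 m.

0.011 metres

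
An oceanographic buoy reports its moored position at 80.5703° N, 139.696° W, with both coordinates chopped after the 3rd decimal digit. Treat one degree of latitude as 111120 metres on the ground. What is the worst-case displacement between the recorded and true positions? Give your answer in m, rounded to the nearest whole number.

113 m

Truncating at 3 decimal places can drop up to a full unit in the last place, so each coordinate may be off by as much as 0.001°.
N–S: 0.001° × 111120 m/° = 111.12 m.
E–W at 80.5703°: 0.001° × 111120 × cos 80.5703° = 0.001 × 111120 × 0.1638 ≈ 18.2056 m.
The two errors are perpendicular, so the maximum displacement is √(111.12² + 18.2056²) ≈ 112.602 m.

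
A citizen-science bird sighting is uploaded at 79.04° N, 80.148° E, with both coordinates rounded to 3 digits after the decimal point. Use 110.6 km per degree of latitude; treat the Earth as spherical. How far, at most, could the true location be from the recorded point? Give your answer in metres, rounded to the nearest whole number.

56 metres

Rounding to 3 decimal places leaves each coordinate within ±0.0005° of the true value.
Latitude error → 0.0005 × 110600 = 55.3 m along the meridian.
Longitude error → 0.0005 × 110600 × cos 79.04° = 0.0005 × 110600 × 0.1901 ≈ 10.5138 m.
Worst case both components are at the extreme and orthogonal: √(55.3² + 10.5138²) ≈ 56.2906 m.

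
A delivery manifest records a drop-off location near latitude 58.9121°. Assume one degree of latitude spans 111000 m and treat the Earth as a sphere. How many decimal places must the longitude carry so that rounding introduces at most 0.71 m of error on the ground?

At 58.9121° one degree of longitude covers 111000 × cos 58.9121° ≈ 111000 × 0.5164 ≈ 57315.1 m.
Rounding to N decimal places gives at most 0.5 × 10⁻ᴺ degrees of error, i.e. 0.5 × 10⁻ᴺ × 57315.1 m.
Need 0.5 × 57315.1 × 10⁻ᴺ ≤ 0.71 → 10⁻ᴺ ≤ 2.478e-05, so N ≥ 4.61.
So 5 decimal places suffice (0.287 m); 4 would allow up to 2.87 m.

5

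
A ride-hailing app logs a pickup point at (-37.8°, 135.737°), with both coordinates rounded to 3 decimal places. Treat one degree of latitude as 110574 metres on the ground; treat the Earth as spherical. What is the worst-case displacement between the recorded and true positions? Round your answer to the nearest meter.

70 meters

Rounding to 3 decimal places leaves each coordinate within ±0.0005° of the true value.
Latitude error → 0.0005 × 110574 = 55.287 m along the meridian.
E–W at 37.8°: 0.0005° × 110574 × cos 37.8° = 0.0005 × 110574 × 0.7902 ≈ 43.6853 m.
Combining orthogonally: (55.287² + 43.6853²)^½ ≈ 70.4632 m.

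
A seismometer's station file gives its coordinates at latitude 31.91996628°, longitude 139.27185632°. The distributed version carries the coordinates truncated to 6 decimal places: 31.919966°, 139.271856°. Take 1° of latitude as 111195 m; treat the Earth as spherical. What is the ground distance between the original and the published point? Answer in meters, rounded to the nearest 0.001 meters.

The latitude changed by +0.00000028° and the longitude by +0.00000032°.
North–south shift: 0.00000028 × 111195 = 0.0311346 m.
E–W at 31.92°: 0.00000032° × 111195 × cos 31.92° = 0.00000032 × 111195 × 0.8488 ≈ 0.0302019 m.
Hypotenuse of the two orthogonal shifts: √(0.0311346² + 0.0302019²) = 0.0433765 m.

0.043 meters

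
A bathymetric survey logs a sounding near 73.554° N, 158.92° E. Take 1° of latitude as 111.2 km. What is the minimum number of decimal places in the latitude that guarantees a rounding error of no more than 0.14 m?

One degree of latitude covers 111200 m.
N decimal places → at most half a unit in the last place, 0.5 × 10⁻ᴺ° = 111200/2 × 10⁻ᴺ m.
Setting 55600 × 10⁻ᴺ ≤ 0.14 gives 10ᴺ ≥ 3.971e+05, i.e. N ≥ 5.60.
N = 5 would give 0.556 m (too coarse); N = 6 gives 0.0556 m ≤ 0.14 m.

6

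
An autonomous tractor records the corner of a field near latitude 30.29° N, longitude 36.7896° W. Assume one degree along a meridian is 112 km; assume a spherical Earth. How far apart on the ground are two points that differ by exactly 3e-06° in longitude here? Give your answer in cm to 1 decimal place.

3e-06° of longitude at 30.29° is 3e-06 × 112000 × cos 30.29° ≈ 3e-06 × 96710.2 = 0.29013 m.
That is 0.29013 m = 29.013 cm.

29.0 cm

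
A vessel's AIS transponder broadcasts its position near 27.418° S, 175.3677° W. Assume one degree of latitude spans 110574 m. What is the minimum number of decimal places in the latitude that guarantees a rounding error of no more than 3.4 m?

5

One degree of latitude covers 110574 m.
Rounding to N decimal places gives at most 0.5 × 10⁻ᴺ degrees of error, i.e. 0.5 × 10⁻ᴺ × 110574 m.
Setting 55287 × 10⁻ᴺ ≤ 3.4 gives 10ᴺ ≥ 1.626e+04, i.e. N ≥ 4.21.
N = 4 would give 5.53 m (too coarse); N = 5 gives 0.553 m ≤ 3.4 m.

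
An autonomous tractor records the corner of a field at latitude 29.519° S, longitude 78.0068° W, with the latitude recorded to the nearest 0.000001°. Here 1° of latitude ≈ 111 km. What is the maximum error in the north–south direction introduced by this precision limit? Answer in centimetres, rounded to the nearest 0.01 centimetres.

Rounding to 6 decimal places leaves the latitude within ±5e-07° of the true value.
Along the meridian that is 5e-07° × 111000 m/° = 0.0555 m.
That is 0.0555 m = 5.55 cm.

5.55 centimetres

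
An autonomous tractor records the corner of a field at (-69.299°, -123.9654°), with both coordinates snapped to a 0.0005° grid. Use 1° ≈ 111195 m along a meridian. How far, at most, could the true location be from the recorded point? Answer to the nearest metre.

With a 0.0005° grid the true value lies within half a step, ±0.0005°/2 = ±0.00025°, of the stored one.
Latitude error → 0.00025 × 111195 = 27.7988 m along the meridian.
E–W at 69.299°: 0.00025° × 111195 × cos 69.299° = 0.00025 × 111195 × 0.3535 ≈ 9.82661 m.
Worst case both components are at the extreme and orthogonal: √(27.7988² + 9.82661²) ≈ 29.4845 m.

29 metres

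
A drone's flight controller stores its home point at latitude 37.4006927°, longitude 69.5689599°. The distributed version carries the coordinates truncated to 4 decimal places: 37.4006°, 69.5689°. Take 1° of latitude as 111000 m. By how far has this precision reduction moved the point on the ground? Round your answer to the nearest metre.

Δlat = 37.4006927 − 37.4006 = +0.0000927°; Δlon = 69.5689599 − 69.5689 = +0.0000599°.
N–S: 0.0000927° × 111000 m/° = 10.2897 m.
E–W at 37.4006°: 0.0000599° × 111000 × cos 37.4006° = 0.0000599 × 111000 × 0.7944 ≈ 5.28194 m.
Combined displacement = (10.2897² + 5.28194²)^½ ≈ 11.5662 m.

12 metres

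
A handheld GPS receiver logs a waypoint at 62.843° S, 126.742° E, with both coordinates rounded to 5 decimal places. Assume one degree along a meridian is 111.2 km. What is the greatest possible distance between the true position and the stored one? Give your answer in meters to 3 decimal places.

Rounding to 5 decimal places leaves each coordinate within ±5e-06° of the true value.
Latitude error → 5e-06 × 111200 = 0.556 m along the meridian.
E–W at 62.843°: 5e-06° × 111200 × cos 62.843° = 5e-06 × 111200 × 0.4564 ≈ 0.253775 m.
Combining orthogonally: (0.556² + 0.253775²)^½ ≈ 0.611177 m.

0.611 meters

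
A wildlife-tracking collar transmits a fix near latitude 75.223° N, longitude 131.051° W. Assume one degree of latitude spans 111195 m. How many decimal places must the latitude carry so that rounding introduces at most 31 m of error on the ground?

One degree of latitude covers 111195 m.
With N decimal places the half-ulp bound is 0.5·10⁻ᴺ°, or 0.5·10⁻ᴺ × 111195 m on the ground.
Need 0.5 × 111195 × 10⁻ᴺ ≤ 31 → 10⁻ᴺ ≤ 5.576e-04, so N ≥ 3.25.
So 4 decimal places suffice (5.56 m); 3 would allow up to 55.6 m.

4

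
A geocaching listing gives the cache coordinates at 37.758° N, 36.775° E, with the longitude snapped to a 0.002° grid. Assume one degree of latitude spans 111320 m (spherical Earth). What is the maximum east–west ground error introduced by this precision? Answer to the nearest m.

88 m

With a 0.002° grid the true value lies within half a step, ±0.002°/2 = ±0.001°, of the stored one.
At latitude 37.758° a degree of longitude spans 111320 m × cos 37.758° = 111320 × 0.7906 ≈ 88010 m.
So at most 0.001° × 88010 ≈ 88.01 m east–west.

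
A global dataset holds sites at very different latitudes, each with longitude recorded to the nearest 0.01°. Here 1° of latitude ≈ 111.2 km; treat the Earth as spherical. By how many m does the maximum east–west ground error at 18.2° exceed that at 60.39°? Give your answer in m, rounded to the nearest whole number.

Rounding to 2 decimal places leaves the longitude within ±0.005° of the true value.
Error at 18.2° = 0.005° × 111200 × cos 18.2° ≈ 556 × 0.9500 = 528.18 m.
Error at 60.39° = 0.005° × 111200 × cos 60.39° ≈ 556 × 0.4941 = 274.72 m.
Difference: 528.18 − 274.72 = 253.47 m.

253 m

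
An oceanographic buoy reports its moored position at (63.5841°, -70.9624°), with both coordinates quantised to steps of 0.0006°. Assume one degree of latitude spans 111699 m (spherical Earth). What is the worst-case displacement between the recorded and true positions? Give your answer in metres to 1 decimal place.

With a 0.0006° grid the true value lies within half a step, ±0.0006°/2 = ±0.0003°, of the stored one.
Latitude error → 0.0003 × 111699 = 33.5097 m along the meridian.
East–west component at 63.5841°: 0.0003° × 111699 × cos 63.5841° ≈ 0.0003 × 49693.1 ≈ 14.9079 m.
Worst case both components are at the extreme and orthogonal: √(33.5097² + 14.9079²) ≈ 36.6762 m.

36.7 metres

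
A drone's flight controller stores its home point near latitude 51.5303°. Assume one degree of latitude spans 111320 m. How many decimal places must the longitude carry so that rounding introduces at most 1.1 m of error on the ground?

5

At 51.5303° one degree of longitude covers 111320 × cos 51.5303° ≈ 111320 × 0.6221 ≈ 69252.2 m.
N decimal places → at most half a unit in the last place, 0.5 × 10⁻ᴺ° = 69252.2/2 × 10⁻ᴺ m.
Setting 34626.1 × 10⁻ᴺ ≤ 1.1 gives 10ᴺ ≥ 3.148e+04, i.e. N ≥ 4.50.
So 5 decimal places suffice (0.346 m); 4 would allow up to 3.46 m.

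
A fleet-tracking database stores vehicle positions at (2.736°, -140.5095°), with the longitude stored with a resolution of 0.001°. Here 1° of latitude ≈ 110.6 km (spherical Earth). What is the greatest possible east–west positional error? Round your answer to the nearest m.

With a 0.001° grid the true value lies within half a step, ±0.001°/2 = ±0.0005°, of the stored one.
At latitude 2.736° a degree of longitude spans 110600 m × cos 2.736° = 110600 × 0.9989 ≈ 110474 m.
Maximum E–W displacement: 0.0005 × 110474 = 55.237 m.

55 m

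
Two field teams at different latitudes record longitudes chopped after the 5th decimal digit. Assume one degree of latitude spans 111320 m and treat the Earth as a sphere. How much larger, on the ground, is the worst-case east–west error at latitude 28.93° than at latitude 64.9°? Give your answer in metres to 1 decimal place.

Truncating at 5 decimal places can drop up to a full unit in the last place, so the longitude may be off by as much as 1e-05°.
At 28.93°: 1e-05° × 111320 × cos 28.93° = 1e-05 × 111320 × 0.8752 ≈ 0.97429 m.
At 64.9°: 1e-05° × 111320 × cos 64.9° = 1e-05 × 111320 × 0.4242 ≈ 0.47222 m.
Difference: 0.97429 − 0.47222 = 0.50207 m.

0.5 metres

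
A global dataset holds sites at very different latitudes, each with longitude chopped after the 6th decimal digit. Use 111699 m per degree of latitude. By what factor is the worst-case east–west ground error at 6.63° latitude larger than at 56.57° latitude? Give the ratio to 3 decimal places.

Truncating at 6 decimal places can drop up to a full unit in the last place, so the longitude may be off by as much as 1e-06°.
Error at 6.63° = 1e-06° × 111699 × cos 6.63° ≈ 0.1117 × 0.9933 = 0.11095 m.
Error at 56.57° = 1e-06° × 111699 × cos 56.57° ≈ 0.1117 × 0.5509 = 0.061537 m.
Ratio: 0.11095 / 0.061537 = cos 6.63° / cos 56.57° ≈ 1.8030.

1.803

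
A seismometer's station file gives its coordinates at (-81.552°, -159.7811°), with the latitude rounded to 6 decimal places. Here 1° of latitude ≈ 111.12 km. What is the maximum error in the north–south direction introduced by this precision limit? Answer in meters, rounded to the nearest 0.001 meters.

Rounding to 6 decimal places leaves the latitude within ±5e-07° of the true value.
North–south distance: 5e-07° × 111120 m/° = 0.05556 m.

0.056 meters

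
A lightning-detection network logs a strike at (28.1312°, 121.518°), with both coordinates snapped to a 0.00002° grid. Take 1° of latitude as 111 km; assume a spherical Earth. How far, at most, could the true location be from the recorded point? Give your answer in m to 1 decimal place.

With a 0.00002° grid the true value lies within half a step, ±0.00002°/2 = ±1e-05°, of the stored one.
Latitude error → 1e-05 × 111000 = 1.11 m along the meridian.
E–W at 28.1312°: 1e-05° × 111000 × cos 28.1312° = 1e-05 × 111000 × 0.8819 ≈ 0.978876 m.
Combining orthogonally: (1.11² + 0.978876²)^½ ≈ 1.47997 m.

1.5 m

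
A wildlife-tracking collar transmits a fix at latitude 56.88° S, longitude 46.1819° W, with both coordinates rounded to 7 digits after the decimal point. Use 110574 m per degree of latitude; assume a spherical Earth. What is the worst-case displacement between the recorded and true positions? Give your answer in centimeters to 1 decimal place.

Rounding to 7 decimal places leaves each coordinate within ±5e-08° of the true value.
N–S: 5e-08° × 110574 m/° = 0.0055287 m.
Longitude error → 5e-08 × 110574 × cos 56.88° = 5e-08 × 110574 × 0.5464 ≈ 0.00302085 m.
Combining orthogonally: (0.0055287² + 0.00302085²)^½ ≈ 0.00630016 m.
That is 0.00630016 m = 0.63002 cm.

0.6 centimeters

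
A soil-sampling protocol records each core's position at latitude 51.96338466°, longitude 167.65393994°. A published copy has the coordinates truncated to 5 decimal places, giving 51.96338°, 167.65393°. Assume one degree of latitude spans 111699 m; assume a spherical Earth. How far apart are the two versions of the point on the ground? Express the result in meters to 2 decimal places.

Δlat = 51.96338466 − 51.96338 = +0.00000466°; Δlon = 167.65393994 − 167.65393 = +0.00000994°.
North–south shift: 0.00000466 × 111699 = 0.520517 m.
E–W at 51.9634°: 0.00000994° × 111699 × cos 51.9634° = 0.00000994 × 111699 × 0.6162 ≈ 0.684121 m.
Hypotenuse of the two orthogonal shifts: √(0.520517² + 0.684121²) = 0.859627 m.

0.86 meters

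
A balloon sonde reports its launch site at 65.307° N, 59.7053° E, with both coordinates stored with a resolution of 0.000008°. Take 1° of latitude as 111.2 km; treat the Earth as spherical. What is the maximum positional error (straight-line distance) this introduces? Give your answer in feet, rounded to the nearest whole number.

2 feet

With a 0.000008° grid the true value lies within half a step, ±0.000008°/2 = ±4e-06°, of the stored one.
N–S: 4e-06° × 111200 m/° = 0.4448 m.
E–W at 65.307°: 4e-06° × 111200 × cos 65.307° = 4e-06 × 111200 × 0.4178 ≈ 0.185818 m.
Combining orthogonally: (0.4448² + 0.185818²)^½ ≈ 0.482053 m.
Converting: 0.482053 m × 3.2808 ft/m ≈ 1.5815 ft.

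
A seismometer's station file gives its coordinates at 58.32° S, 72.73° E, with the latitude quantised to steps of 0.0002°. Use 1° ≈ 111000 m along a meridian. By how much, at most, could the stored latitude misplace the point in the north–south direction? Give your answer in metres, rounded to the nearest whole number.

11 metres

With a 0.0002° grid the true value lies within half a step, ±0.0002°/2 = ±0.0001°, of the stored one.
So the N–S error is at most 0.0001 × 111000 = 11.1 m.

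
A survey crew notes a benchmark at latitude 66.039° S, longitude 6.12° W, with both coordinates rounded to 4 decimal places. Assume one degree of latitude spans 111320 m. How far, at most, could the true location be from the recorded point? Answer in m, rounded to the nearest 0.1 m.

Rounding to 4 decimal places leaves each coordinate within ±5e-05° of the true value.
Latitude error → 5e-05 × 111320 = 5.566 m along the meridian.
Longitude error → 5e-05 × 111320 × cos 66.039° = 5e-05 × 111320 × 0.4061 ≈ 2.26043 m.
The two errors are perpendicular, so the maximum displacement is √(5.566² + 2.26043²) ≈ 6.00749 m.

6.0 m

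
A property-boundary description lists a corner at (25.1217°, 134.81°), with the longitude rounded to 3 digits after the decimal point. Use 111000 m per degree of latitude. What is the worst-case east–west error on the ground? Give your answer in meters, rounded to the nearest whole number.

Rounding to 3 decimal places leaves the longitude within ±0.0005° of the true value.
At latitude 25.1217° a degree of longitude spans 111000 m × cos 25.1217° = 111000 × 0.9054 ≈ 100500 m.
So at most 0.0005° × 100500 ≈ 50.2501 m east–west.

50 meters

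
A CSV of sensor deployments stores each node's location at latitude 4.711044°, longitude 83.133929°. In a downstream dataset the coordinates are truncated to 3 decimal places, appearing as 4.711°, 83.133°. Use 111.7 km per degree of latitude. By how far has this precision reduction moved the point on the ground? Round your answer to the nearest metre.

Δlat = 4.711044 − 4.711 = +0.000044°; Δlon = 83.133929 − 83.133 = +0.000929°.
N–S: 0.000044° × 111700 m/° = 4.9148 m.
E–W at 4.711°: 0.000929° × 111700 × cos 4.711° = 0.000929 × 111700 × 0.9966 ≈ 103.419 m.
Distance: √(4.9148² + 103.419²) ≈ 103.535 m.

104 metres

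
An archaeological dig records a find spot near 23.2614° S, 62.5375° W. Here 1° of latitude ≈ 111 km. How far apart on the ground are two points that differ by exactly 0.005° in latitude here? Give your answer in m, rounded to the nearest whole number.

555 m

Along a meridian 0.005° is 0.005 × 111000 = 555 m.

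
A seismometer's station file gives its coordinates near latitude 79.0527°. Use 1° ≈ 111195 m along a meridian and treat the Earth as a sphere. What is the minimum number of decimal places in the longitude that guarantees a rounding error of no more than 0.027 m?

At 79.0527° one degree of longitude covers 111195 × cos 79.0527° ≈ 111195 × 0.1899 ≈ 21116.6 m.
N decimal places → at most half a unit in the last place, 0.5 × 10⁻ᴺ° = 21116.6/2 × 10⁻ᴺ m.
Setting 10558.3 × 10⁻ᴺ ≤ 0.027 gives 10ᴺ ≥ 3.91e+05, i.e. N ≥ 5.59.
At 5 places the error can reach 0.106 m, but 6 places keeps it to 0.0106 m.

6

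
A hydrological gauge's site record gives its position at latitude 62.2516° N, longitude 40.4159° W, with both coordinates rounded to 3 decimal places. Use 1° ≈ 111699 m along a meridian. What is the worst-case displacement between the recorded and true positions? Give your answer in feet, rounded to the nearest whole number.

202 feet

Rounding to 3 decimal places leaves each coordinate within ±0.0005° of the true value.
N–S: 0.0005° × 111699 m/° = 55.8495 m.
E–W at 62.2516°: 0.0005° × 111699 × cos 62.2516° = 0.0005 × 111699 × 0.4656 ≈ 26.003 m.
The two errors are perpendicular, so the maximum displacement is √(55.8495² + 26.003²) ≈ 61.6062 m.
Converting: 61.6062 m × 3.2808 ft/m ≈ 202.12 ft.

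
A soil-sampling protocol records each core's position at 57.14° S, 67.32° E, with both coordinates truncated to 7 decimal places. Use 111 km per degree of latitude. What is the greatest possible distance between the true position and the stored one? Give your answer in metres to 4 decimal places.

0.0126 metres

Truncating at 7 decimal places can drop up to a full unit in the last place, so each coordinate may be off by as much as 1e-07°.
North–south component: 1e-07° × 111000 = 0.0111 m.
E–W at 57.14°: 1e-07° × 111000 × cos 57.14° = 1e-07 × 111000 × 0.5426 ≈ 0.00602273 m.
Worst case both components are at the extreme and orthogonal: √(0.0111² + 0.00602273²) ≈ 0.0126287 m.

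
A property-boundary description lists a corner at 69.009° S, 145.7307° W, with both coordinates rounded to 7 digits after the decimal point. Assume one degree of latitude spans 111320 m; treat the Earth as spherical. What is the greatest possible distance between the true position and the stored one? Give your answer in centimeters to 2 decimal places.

Rounding to 7 decimal places leaves each coordinate within ±5e-08° of the true value.
North–south component: 5e-08° × 111320 = 0.005566 m.
E–W at 69.009°: 5e-08° × 111320 × cos 69.009° = 5e-08 × 111320 × 0.3582 ≈ 0.00199386 m.
The two errors are perpendicular, so the maximum displacement is √(0.005566² + 0.00199386²) ≈ 0.00591235 m.
That is 0.00591235 m = 0.59123 cm.

0.59 centimeters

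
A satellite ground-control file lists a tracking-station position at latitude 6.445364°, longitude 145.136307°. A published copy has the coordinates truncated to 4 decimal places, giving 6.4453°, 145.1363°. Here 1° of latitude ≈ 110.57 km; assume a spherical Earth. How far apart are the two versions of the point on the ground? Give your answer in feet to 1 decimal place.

23.4 feet

The latitude changed by +0.000064° and the longitude by +0.000007°.
North–south shift: 0.000064 × 110570 = 7.07648 m.
East–west at this latitude: 0.000007° × 110570 × cos 6.4453° ≈ 0.000007 × 109871 = 0.769098 m.
Combined displacement = (7.07648² + 0.769098²)^½ ≈ 7.11815 m.
Converting: 7.11815 m × 3.2808 ft/m ≈ 23.354 ft.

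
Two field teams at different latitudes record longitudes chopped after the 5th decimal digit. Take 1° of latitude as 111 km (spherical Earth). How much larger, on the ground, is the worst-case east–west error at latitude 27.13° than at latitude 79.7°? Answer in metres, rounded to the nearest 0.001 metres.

Truncating at 5 decimal places can drop up to a full unit in the last place, so the longitude may be off by as much as 1e-05°.
At 27.13°: 1e-05° × 111000 × cos 27.13° = 1e-05 × 111000 × 0.8900 ≈ 0.98787 m.
Error at 79.7° = 1e-05° × 111000 × cos 79.7° ≈ 1.11 × 0.1788 = 0.19847 m.
Difference: 0.98787 − 0.19847 = 0.7894 m.

0.789 metres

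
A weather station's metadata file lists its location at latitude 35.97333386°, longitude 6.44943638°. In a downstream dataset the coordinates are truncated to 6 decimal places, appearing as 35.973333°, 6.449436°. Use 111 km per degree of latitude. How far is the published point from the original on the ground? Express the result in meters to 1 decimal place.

Δlat = 35.97333386 − 35.973333 = +0.00000086°; Δlon = 6.44943638 − 6.449436 = +0.00000038°.
North–south shift: 0.00000086 × 111000 = 0.09546 m.
East–west at this latitude: 0.00000038° × 111000 × cos 35.9733° ≈ 0.00000038 × 89831.2 = 0.0341359 m.
Hypotenuse of the two orthogonal shifts: √(0.09546² + 0.0341359²) = 0.10138 m.

0.1 meters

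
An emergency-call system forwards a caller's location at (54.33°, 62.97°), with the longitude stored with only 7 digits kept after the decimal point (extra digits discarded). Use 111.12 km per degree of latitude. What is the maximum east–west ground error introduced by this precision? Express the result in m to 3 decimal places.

Truncating at 7 decimal places can drop up to a full unit in the last place, so the longitude may be off by as much as 1e-07°.
Parallels shrink by cos φ, so at 54.33° a degree of longitude is 111120 × 0.5831 ≈ 64795.8 m.
East–west error: 1e-07° × 64795.8 m/° ≈ 0.00647958 m.

0.006 m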